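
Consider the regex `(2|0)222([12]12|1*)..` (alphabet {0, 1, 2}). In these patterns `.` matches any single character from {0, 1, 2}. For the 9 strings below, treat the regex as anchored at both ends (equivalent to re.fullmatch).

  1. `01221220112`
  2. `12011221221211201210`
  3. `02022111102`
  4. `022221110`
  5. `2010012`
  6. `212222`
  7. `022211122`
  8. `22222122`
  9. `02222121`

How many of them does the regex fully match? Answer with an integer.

1 → no match
2 → no match
3 → no match
4 → no match
5 → no match
6 → no match
7 → match
8 → no match
9 → no match
Total matched: 1

1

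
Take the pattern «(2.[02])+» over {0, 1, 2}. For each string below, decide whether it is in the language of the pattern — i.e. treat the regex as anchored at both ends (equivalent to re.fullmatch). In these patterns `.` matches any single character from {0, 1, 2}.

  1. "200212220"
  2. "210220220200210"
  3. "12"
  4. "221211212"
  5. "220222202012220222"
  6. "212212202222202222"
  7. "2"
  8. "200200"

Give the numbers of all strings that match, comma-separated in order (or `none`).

1, 2, 6, 8

1 → match
2 → match
3 → no match — must start with "2"
4 → no match
5 → no match
6 → match
7 → no match
8 → match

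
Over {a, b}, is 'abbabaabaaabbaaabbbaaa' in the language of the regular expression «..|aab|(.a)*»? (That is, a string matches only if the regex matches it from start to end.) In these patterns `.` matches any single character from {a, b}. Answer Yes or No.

No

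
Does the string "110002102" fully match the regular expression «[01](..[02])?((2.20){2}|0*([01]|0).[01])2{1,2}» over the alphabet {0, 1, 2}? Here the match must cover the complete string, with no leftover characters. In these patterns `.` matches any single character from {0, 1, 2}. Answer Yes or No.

No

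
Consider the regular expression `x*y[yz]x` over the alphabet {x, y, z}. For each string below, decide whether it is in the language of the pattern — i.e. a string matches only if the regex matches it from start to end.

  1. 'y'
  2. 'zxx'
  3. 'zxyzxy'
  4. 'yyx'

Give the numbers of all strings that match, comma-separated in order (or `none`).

1. 'y' → no match — must end with 'x'
2. 'zxx' → no match
3. 'zxyzxy' → no match — must end with 'x'
4. 'yyx' → match

4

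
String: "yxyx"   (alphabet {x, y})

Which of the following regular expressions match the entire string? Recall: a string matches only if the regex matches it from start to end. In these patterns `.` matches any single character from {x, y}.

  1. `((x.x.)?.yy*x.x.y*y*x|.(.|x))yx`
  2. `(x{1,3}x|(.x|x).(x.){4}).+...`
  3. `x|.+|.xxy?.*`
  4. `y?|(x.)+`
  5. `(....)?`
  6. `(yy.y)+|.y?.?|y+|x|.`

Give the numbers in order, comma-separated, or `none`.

1, 3, 5

1 → match
2 → no match
3 → match
4 → no match
5 → match
6 → no match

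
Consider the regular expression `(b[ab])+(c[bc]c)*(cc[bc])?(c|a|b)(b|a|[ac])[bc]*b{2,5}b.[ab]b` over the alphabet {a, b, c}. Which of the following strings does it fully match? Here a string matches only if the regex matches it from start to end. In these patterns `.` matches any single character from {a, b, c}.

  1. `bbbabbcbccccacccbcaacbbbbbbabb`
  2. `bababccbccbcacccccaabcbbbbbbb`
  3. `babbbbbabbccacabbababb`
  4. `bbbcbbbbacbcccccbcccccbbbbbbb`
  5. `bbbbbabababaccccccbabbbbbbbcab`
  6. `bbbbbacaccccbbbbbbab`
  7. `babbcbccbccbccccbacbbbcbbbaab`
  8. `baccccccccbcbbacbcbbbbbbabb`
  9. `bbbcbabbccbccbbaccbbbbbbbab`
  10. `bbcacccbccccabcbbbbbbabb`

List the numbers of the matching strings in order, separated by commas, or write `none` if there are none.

5, 6, 7

1 → no match
2 → no match
3 → no match
4 → no match
5 → match
6 → match
7 → match
8 → no match
9 → no match
10 → no match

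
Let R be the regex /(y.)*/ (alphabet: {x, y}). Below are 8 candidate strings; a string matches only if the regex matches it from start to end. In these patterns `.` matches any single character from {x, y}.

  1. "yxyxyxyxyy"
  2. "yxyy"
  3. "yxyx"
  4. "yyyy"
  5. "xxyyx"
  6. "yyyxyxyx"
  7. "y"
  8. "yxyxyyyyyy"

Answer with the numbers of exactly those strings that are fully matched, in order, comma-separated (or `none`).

1 → match
2 → match
3 → match
4 → match
5 → no match
6 → match
7 → no match
8 → match

1, 2, 3, 4, 6, 8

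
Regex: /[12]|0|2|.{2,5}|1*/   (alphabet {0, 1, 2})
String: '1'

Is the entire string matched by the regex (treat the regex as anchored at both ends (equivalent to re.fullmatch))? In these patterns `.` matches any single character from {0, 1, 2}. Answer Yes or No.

Yes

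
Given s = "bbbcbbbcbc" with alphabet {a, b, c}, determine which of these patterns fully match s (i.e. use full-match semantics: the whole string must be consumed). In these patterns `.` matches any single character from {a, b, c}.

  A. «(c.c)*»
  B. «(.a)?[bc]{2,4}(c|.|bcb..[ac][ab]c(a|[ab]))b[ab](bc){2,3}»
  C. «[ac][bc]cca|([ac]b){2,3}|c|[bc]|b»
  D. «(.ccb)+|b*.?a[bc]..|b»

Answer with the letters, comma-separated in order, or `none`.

A → no match
B → match
C → no match
D → no match

B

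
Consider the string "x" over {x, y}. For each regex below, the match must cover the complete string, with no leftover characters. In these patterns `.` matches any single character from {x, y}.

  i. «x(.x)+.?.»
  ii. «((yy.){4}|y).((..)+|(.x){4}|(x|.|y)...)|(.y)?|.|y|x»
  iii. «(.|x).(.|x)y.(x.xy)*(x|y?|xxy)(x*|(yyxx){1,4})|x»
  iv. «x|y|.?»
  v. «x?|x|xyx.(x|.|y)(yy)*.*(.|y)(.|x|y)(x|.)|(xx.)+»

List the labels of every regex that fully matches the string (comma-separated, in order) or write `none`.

i → no match
ii → match
iii → match
iv → match
v → match

ii, iii, iv, v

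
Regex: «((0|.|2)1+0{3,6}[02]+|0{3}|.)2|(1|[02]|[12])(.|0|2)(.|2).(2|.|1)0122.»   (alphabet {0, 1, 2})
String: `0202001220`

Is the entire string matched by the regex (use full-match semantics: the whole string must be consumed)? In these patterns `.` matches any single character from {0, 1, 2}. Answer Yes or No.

Yes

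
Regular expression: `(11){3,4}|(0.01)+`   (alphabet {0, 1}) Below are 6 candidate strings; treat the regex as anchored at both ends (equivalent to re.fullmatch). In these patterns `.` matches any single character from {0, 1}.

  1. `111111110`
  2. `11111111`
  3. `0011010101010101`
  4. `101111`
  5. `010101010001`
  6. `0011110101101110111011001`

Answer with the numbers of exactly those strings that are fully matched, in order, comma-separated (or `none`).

1. `111111110` → no match
2. `11111111` → match
3 → no match
4. `101111` → no match
5. `010101010001` → match
6 → no match

2, 5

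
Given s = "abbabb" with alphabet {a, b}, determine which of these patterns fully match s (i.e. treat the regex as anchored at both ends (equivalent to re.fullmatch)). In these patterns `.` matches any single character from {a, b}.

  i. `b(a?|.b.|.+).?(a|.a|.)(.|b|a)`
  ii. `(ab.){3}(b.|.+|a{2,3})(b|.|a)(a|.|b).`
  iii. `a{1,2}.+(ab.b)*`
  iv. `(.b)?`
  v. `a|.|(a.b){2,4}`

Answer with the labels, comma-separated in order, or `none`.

i → no match — must start with "b"
ii → no match
iii → match
iv → no match
v → match

iii, v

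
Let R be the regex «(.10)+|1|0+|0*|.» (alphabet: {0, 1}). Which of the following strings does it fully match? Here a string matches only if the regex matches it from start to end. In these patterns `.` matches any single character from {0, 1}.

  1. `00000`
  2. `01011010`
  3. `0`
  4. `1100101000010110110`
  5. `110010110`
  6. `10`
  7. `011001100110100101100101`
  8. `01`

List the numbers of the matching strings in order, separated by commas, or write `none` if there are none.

1, 3, 5

1 → match
2 → no match
3 → match
4 → no match
5 → match
6 → no match
7 → no match
8 → no match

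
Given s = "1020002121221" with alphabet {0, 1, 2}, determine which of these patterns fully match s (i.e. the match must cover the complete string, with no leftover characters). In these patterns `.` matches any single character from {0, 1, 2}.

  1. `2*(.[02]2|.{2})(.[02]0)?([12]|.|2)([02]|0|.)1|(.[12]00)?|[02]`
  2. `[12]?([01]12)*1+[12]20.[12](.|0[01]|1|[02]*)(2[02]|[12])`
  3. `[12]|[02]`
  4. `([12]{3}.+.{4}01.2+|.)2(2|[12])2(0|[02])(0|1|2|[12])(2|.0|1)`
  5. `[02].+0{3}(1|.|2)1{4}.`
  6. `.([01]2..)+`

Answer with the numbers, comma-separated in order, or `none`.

6

1 → no match
2 → no match
3 → no match
4 → no match
5 → no match
6 → match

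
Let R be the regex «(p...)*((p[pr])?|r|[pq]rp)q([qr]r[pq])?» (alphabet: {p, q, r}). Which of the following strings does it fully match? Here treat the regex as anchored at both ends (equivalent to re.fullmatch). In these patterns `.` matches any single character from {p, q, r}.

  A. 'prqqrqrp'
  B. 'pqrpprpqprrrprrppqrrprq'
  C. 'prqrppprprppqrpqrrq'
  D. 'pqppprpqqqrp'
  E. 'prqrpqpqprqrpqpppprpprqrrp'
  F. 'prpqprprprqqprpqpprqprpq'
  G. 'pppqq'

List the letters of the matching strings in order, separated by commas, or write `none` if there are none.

A → no match
B → match
C → match
D → match
E → match
F → match
G → match

B, C, D, E, F, G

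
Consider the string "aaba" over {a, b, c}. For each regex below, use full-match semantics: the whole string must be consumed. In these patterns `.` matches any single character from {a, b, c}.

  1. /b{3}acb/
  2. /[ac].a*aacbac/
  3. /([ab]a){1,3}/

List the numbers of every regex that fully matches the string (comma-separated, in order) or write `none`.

1 → no match — must start with "b"
2 → no match — must end with "aacbac"
3 → match

3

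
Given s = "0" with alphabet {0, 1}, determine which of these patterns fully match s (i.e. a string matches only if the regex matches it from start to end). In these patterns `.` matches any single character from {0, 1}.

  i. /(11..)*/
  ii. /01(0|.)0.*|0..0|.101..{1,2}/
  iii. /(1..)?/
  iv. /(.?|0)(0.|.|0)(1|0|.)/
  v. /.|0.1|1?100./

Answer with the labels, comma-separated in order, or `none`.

i → no match
ii → no match
iii → no match
iv → no match
v → match

v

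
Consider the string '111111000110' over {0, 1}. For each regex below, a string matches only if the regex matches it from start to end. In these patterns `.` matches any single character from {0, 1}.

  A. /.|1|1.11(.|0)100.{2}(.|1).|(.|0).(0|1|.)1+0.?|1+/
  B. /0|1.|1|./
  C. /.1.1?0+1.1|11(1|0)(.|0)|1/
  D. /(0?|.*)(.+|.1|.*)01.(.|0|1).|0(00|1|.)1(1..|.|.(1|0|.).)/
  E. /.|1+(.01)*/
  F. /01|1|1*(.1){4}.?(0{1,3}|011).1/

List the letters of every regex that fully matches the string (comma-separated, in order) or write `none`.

A

A → match
B → no match
C → no match
D → no match
E → no match
F → no match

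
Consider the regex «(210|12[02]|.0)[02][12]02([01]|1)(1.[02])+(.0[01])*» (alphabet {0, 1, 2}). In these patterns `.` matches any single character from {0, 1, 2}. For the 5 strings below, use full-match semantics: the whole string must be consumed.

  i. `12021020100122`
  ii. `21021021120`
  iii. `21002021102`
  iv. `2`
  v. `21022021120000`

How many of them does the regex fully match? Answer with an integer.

i → match
ii → match
iii → match
iv → no match
v → match
Total matched: 4

4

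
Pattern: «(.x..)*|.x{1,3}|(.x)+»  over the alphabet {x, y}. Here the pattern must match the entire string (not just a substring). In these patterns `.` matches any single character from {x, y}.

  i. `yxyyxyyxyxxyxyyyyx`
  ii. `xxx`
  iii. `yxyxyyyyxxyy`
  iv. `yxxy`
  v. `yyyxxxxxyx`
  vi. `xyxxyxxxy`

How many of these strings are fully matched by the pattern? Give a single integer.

2

i → no match
ii → match
iii → no match
iv → match
v → no match
vi → no match
Total matched: 2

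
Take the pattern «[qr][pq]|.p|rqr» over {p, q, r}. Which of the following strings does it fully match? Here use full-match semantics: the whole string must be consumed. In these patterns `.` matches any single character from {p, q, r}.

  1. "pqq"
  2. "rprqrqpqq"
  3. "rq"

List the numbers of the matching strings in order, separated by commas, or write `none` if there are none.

3

1. "pqq" → no match
2. "rprqrqpqq" → no match
3. "rq" → match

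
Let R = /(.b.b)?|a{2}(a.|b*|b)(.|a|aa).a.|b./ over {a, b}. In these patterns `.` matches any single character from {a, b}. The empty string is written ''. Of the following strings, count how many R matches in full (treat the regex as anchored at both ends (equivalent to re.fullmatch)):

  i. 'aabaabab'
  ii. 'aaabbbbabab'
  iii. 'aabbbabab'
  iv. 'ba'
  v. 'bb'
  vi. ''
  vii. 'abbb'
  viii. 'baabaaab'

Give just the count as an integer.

i → match
ii → no match
iii → match
iv → match
v → match
vi → match
vii → match
viii → no match
Total matched: 6

6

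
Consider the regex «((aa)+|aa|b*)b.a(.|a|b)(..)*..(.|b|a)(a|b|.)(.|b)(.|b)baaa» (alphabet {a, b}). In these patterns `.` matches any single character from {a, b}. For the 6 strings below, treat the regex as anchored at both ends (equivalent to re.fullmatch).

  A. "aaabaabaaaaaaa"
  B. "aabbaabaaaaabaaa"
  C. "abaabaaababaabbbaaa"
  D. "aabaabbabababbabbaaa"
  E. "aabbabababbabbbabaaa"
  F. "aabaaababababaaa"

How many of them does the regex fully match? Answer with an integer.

A → no match — must end with "baaa"
B → match
C → no match
D → match
E → match
F → match
Total matched: 4

4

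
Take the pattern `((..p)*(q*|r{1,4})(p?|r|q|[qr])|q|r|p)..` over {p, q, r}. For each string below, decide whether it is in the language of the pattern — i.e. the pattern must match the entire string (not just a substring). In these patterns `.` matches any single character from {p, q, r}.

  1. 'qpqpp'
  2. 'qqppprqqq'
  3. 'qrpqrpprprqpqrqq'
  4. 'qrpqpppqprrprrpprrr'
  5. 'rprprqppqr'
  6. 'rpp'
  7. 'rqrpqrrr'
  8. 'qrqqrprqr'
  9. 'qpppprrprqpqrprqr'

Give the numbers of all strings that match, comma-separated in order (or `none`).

1. 'qpqpp' → no match
2. 'qqppprqqq' → no match
3 → match
4 → no match
5. 'rprprqppqr' → no match
6. 'rpp' → match
7. 'rqrpqrrr' → no match
8. 'qrqqrprqr' → no match
9 → no match

3, 6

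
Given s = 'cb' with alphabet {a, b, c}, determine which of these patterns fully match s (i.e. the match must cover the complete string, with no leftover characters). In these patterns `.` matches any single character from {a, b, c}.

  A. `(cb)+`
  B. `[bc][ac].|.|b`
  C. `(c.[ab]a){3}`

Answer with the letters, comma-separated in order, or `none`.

A → match
B → no match
C → no match — must end with 'a'

A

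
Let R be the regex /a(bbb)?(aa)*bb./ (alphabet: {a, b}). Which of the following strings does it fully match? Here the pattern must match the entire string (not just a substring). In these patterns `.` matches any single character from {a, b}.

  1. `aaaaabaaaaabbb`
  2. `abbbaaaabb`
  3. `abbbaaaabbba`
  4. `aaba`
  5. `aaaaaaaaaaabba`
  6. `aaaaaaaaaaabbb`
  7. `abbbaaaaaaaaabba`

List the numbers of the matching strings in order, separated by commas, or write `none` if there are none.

5, 6

1 → no match
2 → no match
3 → no match
4 → no match
5 → match
6 → match
7 → no match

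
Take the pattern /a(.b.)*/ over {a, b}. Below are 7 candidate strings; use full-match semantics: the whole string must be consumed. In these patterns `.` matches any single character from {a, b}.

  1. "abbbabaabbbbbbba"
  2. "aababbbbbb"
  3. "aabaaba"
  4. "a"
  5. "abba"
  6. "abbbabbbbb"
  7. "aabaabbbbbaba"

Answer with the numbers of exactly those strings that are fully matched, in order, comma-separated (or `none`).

1, 2, 3, 4, 5, 6, 7

1 → match
2 → match
3 → match
4 → match
5 → match
6 → match
7 → match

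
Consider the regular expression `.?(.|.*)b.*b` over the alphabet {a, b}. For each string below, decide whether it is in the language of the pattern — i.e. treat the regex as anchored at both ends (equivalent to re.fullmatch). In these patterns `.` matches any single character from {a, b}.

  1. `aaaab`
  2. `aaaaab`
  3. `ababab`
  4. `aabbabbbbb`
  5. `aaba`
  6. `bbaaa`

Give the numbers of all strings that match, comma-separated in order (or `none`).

1. `aaaab` → no match
2. `aaaaab` → no match
3. `ababab` → match
4. `aabbabbbbb` → match
5. `aaba` → no match — must end with `b`
6. `bbaaa` → no match — must end with `b`

3, 4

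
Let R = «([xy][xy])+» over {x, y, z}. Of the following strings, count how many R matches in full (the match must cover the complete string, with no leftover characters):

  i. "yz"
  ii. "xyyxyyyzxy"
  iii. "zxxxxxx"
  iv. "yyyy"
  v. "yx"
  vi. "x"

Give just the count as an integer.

2

i → no match
ii → no match
iii → no match
iv → match
v → match
vi → no match
Total matched: 2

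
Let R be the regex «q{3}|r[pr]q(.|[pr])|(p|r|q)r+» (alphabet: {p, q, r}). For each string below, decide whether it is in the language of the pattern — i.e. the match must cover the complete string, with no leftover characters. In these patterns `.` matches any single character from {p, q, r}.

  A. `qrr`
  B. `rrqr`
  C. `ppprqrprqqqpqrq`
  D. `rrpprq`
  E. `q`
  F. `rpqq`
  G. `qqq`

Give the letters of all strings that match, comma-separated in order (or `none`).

A → match
B → match
C → no match
D → no match
E → no match
F → match
G → match

A, B, F, G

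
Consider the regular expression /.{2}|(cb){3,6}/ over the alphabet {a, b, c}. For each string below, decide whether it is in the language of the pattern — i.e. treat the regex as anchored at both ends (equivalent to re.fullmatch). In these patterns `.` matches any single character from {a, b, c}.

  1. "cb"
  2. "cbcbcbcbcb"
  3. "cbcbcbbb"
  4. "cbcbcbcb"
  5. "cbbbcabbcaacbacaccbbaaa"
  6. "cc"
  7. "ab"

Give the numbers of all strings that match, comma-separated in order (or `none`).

1 → match
2 → match
3 → no match
4 → match
5 → no match
6 → match
7 → match

1, 2, 4, 6, 7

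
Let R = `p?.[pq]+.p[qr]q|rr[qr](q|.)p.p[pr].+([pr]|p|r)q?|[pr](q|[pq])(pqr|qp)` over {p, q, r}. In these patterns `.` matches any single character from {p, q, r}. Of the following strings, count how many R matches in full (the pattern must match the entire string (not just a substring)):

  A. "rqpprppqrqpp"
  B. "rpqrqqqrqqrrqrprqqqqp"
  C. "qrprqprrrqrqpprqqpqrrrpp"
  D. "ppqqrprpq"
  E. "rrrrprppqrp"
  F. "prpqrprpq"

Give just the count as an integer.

1

A → no match
B → no match
C → no match
D → no match
E → match
F → no match
Total matched: 1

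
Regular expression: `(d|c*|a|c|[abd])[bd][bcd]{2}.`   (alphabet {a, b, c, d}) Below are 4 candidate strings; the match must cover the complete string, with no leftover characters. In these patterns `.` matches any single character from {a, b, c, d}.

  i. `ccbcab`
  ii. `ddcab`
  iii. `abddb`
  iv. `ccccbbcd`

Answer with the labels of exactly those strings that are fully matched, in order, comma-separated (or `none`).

iii, iv

i. `ccbcab` → no match
ii. `ddcab` → no match
iii. `abddb` → match
iv. `ccccbbcd` → match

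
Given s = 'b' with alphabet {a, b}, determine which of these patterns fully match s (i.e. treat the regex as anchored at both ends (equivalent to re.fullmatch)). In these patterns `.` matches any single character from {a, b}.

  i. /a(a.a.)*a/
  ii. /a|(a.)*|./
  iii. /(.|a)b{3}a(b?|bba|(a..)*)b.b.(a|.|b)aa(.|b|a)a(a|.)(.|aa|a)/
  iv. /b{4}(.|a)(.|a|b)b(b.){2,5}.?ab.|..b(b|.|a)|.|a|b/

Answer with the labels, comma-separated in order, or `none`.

ii, iv

i → no match — must start with 'a'
ii → match
iii → no match
iv → match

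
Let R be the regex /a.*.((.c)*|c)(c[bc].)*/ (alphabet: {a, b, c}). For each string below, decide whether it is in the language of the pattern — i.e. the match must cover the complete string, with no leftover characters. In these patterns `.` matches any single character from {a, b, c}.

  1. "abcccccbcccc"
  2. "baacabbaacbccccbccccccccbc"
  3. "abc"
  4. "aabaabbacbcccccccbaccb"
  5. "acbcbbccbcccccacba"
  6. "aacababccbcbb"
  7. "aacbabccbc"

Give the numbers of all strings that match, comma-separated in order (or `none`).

1 → match
2 → no match — must start with "a"
3 → match
4 → match
5 → match
6 → match
7 → match

1, 3, 4, 5, 6, 7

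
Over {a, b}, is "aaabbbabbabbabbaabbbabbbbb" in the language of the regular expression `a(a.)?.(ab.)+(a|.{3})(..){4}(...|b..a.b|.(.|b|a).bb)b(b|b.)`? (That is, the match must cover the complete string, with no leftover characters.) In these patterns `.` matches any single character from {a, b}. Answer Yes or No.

No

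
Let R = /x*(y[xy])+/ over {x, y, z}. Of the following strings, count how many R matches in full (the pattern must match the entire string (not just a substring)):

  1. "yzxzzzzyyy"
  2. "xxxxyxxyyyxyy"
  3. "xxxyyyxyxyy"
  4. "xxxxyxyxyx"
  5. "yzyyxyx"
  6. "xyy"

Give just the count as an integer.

1 → no match
2 → no match
3 → match
4 → match
5 → no match
6 → match
Total matched: 3

3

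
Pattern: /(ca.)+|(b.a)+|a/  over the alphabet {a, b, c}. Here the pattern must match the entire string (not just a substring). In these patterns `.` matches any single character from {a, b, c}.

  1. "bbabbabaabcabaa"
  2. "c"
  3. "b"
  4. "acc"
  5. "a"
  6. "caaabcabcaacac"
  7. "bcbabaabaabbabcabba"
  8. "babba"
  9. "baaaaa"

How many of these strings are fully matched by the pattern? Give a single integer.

1 → match
2. "c" → no match
3. "b" → no match
4. "acc" → no match
5. "a" → match
6 → no match
7 → no match
8. "babba" → no match
9. "baaaaa" → no match
Total matched: 2

2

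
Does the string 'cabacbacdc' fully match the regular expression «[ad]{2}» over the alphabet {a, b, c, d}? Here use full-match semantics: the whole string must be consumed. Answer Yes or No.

No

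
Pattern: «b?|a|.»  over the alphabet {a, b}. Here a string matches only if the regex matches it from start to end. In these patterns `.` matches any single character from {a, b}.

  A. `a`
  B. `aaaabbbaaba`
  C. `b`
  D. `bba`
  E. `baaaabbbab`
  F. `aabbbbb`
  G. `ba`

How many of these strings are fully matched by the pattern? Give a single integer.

2

A → match
B → no match
C → match
D → no match
E → no match
F → no match
G → no match
Total matched: 2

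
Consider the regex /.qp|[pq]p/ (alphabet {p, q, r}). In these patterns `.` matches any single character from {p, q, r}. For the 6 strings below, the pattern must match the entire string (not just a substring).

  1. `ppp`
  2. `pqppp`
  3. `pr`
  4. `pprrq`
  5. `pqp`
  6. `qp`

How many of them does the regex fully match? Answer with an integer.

2

1 → no match
2 → no match
3 → no match
4 → no match
5 → match
6 → match
Total matched: 2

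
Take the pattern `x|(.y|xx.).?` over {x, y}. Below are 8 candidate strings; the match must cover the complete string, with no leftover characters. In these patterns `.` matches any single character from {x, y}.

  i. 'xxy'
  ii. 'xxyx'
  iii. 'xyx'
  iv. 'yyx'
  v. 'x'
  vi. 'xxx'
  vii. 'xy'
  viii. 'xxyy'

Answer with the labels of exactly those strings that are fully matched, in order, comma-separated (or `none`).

i, ii, iii, iv, v, vi, vii, viii

i → match
ii → match
iii → match
iv → match
v → match
vi → match
vii → match
viii → match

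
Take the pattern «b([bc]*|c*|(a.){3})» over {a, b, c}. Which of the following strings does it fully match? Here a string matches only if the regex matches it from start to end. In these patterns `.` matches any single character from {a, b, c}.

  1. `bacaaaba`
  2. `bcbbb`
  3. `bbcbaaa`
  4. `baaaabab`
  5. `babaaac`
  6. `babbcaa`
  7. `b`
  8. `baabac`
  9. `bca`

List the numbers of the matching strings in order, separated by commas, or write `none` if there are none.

1 → no match
2 → match
3 → no match
4 → no match
5 → match
6 → no match
7 → match
8 → no match
9 → no match

2, 5, 7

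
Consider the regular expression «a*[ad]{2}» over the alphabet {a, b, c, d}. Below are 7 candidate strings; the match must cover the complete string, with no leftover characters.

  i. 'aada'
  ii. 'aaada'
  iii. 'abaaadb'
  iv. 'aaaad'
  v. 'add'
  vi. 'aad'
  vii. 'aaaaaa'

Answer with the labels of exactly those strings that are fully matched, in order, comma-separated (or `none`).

i, ii, iv, v, vi, vii

i → match
ii → match
iii → no match
iv → match
v → match
vi → match
vii → match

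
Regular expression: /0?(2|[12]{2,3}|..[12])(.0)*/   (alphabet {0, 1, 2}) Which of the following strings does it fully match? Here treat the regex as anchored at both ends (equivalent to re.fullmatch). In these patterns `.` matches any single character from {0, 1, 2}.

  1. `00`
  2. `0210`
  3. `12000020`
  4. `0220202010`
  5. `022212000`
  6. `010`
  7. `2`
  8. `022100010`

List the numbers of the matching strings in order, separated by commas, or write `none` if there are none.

1 → no match
2 → match
3 → match
4 → match
5 → no match
6 → no match
7 → match
8 → match

2, 3, 4, 7, 8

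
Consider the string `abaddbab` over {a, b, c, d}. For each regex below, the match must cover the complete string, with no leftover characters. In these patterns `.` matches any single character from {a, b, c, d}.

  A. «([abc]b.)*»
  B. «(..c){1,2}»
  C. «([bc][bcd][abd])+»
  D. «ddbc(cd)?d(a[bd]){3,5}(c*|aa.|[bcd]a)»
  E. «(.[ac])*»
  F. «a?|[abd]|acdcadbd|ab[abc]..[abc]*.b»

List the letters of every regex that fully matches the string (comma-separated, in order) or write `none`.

F

A → no match
B → no match — must end with `c`
C → no match
D → no match — must start with `ddbc`
E → no match
F → match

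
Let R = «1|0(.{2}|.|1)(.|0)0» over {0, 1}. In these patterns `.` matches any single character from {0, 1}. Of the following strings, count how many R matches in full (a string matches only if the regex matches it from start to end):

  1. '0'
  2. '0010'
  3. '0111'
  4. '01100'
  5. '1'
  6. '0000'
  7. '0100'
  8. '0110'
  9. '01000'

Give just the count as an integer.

7

1 → no match
2 → match
3 → no match
4 → match
5 → match
6 → match
7 → match
8 → match
9 → match
Total matched: 7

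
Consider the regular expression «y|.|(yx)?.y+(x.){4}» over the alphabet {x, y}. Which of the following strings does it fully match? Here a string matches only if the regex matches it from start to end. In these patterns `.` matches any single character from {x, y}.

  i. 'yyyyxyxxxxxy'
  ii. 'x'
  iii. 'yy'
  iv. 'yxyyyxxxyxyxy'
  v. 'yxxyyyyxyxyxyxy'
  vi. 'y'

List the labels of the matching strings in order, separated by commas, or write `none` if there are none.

i → match
ii → match
iii → no match
iv → match
v → match
vi → match

i, ii, iv, v, vi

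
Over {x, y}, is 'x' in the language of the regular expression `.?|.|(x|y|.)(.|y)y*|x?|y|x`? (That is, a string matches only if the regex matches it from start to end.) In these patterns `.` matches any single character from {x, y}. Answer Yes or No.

Yes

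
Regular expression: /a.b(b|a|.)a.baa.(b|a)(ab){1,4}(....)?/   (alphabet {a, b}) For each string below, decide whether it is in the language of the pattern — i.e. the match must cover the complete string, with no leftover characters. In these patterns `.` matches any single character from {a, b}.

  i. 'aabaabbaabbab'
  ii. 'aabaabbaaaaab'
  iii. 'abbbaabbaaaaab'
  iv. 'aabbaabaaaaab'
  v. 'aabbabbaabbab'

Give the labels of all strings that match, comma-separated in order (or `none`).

i, ii, iv, v

i → match
ii → match
iii → no match
iv → match
v → match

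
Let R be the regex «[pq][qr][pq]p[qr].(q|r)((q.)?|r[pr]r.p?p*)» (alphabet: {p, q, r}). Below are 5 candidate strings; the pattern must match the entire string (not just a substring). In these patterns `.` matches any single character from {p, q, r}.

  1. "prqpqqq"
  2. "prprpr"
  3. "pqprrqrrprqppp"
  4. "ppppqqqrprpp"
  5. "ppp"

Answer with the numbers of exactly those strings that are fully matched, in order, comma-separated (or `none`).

1 → match
2 → no match
3 → no match
4 → no match
5 → no match

1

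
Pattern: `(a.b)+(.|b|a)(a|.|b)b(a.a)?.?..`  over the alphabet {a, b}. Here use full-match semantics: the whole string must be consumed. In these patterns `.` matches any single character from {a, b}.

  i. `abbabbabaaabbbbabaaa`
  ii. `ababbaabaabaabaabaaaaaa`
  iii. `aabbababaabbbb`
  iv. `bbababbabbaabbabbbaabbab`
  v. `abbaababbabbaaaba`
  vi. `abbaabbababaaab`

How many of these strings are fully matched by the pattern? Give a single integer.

2

i → no match
ii → no match
iii → no match
iv → no match — must start with `a`
v → match
vi → match
Total matched: 2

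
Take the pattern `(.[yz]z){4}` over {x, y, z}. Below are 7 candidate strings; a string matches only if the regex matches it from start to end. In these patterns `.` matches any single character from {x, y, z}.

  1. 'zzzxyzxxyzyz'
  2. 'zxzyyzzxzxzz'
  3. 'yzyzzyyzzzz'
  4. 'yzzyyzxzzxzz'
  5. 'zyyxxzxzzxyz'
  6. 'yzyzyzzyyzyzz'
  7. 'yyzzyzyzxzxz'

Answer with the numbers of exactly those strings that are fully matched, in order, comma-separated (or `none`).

4

1 → no match
2 → no match
3 → no match
4 → match
5 → no match
6 → no match
7 → no match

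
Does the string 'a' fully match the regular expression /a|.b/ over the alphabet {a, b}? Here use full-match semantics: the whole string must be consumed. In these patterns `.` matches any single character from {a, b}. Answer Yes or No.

Yes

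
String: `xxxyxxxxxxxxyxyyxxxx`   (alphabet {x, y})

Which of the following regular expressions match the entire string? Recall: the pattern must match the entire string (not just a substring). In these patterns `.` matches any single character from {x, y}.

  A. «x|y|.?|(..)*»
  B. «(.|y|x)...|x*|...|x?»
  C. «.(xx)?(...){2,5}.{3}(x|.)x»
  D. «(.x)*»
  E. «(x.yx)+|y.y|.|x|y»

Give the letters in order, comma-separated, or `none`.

A, C

A → match
B → no match
C → match
D → no match
E → no match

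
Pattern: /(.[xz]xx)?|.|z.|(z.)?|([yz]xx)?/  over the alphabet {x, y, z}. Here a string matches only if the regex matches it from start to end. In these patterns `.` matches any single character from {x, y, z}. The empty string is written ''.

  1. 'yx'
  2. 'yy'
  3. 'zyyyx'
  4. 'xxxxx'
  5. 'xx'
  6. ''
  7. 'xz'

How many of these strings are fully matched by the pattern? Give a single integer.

1 → no match
2 → no match
3 → no match
4 → no match
5 → no match
6 → match
7 → no match
Total matched: 1

1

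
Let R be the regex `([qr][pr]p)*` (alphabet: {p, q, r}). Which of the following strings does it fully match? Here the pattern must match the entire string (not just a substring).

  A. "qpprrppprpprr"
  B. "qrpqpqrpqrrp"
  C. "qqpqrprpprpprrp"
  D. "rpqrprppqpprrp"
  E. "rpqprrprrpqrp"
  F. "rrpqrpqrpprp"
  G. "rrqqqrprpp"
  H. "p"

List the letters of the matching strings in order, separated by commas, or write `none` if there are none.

none

A → no match
B → no match
C → no match
D → no match
E → no match
F → no match
G → no match
H → no match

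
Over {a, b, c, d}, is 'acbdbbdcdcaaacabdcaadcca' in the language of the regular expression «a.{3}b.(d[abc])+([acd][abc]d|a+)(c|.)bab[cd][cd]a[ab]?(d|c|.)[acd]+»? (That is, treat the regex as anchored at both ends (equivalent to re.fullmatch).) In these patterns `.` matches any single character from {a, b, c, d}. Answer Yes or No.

No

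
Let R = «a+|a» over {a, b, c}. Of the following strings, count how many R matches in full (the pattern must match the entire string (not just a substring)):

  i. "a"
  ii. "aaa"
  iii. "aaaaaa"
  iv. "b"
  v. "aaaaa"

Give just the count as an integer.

4

i → match
ii → match
iii → match
iv → no match — must start with "a"
v → match
Total matched: 4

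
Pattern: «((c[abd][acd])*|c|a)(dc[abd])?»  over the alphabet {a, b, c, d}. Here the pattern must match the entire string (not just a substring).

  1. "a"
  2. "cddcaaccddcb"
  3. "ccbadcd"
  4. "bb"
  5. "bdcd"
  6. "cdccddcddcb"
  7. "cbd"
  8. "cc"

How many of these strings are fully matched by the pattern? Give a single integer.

1. "a" → match
2. "cddcaaccddcb" → no match
3. "ccbadcd" → no match
4. "bb" → no match
5. "bdcd" → no match
6. "cdccddcddcb" → no match
7. "cbd" → match
8. "cc" → no match
Total matched: 2

2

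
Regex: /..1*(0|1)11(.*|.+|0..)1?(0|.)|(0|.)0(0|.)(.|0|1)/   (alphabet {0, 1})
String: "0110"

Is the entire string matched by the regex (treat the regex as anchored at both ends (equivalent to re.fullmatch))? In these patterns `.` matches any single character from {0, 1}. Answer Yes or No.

No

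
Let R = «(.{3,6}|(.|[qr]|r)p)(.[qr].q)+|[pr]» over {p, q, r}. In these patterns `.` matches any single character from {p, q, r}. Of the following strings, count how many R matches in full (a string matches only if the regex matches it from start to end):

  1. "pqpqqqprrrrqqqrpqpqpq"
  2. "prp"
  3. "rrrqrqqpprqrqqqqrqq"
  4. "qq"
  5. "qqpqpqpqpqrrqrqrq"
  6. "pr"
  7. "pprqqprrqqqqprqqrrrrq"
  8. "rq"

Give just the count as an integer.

1 → no match
2 → no match
3 → no match
4 → no match
5 → no match
6 → no match
7 → no match
8 → no match
Total matched: 0

0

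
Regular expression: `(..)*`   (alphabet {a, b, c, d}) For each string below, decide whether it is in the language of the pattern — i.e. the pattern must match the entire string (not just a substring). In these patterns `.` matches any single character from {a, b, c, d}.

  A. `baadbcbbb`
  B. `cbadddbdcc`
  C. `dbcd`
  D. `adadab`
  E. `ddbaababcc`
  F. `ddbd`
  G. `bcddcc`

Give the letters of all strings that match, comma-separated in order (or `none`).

A → no match
B → match
C → match
D → match
E → match
F → match
G → match

B, C, D, E, F, G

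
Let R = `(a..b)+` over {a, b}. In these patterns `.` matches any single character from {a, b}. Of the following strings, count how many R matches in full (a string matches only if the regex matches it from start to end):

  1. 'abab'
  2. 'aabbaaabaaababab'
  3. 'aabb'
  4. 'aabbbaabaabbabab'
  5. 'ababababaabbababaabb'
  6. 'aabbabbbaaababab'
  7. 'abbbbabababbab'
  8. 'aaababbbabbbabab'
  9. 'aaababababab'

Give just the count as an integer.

7

1 → match
2 → match
3 → match
4 → no match
5 → match
6 → match
7 → no match
8 → match
9 → match
Total matched: 7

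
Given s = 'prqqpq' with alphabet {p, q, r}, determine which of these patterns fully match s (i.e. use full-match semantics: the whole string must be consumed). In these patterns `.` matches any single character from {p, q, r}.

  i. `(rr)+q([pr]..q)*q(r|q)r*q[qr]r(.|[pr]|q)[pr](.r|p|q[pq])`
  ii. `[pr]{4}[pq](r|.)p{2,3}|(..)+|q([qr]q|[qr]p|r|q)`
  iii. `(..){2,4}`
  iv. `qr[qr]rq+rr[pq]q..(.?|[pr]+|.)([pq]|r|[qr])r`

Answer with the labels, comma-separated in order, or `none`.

ii, iii

i → no match — must start with 'rr'
ii → match
iii → match
iv → no match — must start with 'qr'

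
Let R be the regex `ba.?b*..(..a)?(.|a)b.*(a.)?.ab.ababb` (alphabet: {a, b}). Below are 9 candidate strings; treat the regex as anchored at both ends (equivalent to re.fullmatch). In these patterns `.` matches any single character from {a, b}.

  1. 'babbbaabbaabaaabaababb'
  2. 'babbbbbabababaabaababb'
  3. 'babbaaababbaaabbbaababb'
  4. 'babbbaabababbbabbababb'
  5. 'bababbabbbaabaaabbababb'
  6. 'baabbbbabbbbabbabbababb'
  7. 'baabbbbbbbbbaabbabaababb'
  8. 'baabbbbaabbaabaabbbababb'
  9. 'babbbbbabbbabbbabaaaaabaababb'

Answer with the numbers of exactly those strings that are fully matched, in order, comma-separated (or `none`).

1 → match
2 → match
3 → no match
4 → match
5 → match
6 → match
7 → match
8 → no match
9 → match

1, 2, 4, 5, 6, 7, 9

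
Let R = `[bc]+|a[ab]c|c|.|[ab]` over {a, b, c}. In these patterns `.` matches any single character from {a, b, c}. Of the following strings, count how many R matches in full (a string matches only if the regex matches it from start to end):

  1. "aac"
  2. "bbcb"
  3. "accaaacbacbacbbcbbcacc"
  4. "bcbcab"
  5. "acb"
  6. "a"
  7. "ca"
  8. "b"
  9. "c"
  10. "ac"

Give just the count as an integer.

5

1 → match
2 → match
3 → no match
4 → no match
5 → no match
6 → match
7 → no match
8 → match
9 → match
10 → no match
Total matched: 5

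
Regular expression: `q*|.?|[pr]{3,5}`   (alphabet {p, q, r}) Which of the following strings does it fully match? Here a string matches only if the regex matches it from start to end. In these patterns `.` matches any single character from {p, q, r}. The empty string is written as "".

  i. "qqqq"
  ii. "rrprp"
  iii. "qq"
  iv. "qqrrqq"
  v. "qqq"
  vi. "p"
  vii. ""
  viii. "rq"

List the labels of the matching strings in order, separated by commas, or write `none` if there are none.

i → match
ii → match
iii → match
iv → no match
v → match
vi → match
vii → match
viii → no match

i, ii, iii, v, vi, vii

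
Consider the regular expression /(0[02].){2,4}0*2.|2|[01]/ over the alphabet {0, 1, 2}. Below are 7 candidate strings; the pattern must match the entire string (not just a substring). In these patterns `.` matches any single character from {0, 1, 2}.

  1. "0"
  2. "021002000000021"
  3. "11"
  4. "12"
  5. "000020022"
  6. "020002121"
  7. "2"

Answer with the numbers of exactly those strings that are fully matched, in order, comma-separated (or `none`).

1, 2, 5, 7

1 → match
2 → match
3 → no match
4 → no match
5 → match
6 → no match
7 → match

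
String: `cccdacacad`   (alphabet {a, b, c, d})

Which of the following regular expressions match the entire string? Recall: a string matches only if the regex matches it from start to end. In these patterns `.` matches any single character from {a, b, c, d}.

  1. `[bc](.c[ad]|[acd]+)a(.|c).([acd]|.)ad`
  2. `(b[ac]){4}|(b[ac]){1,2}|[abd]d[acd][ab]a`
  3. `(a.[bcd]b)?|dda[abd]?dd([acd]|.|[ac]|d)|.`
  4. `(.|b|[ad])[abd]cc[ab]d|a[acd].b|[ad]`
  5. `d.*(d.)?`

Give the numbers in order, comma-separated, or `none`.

1

1 → match
2 → no match
3 → no match
4 → no match
5 → no match — must start with `d`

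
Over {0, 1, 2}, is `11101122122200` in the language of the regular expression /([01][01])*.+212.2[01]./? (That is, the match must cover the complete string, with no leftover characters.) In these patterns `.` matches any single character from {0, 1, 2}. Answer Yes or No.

Yes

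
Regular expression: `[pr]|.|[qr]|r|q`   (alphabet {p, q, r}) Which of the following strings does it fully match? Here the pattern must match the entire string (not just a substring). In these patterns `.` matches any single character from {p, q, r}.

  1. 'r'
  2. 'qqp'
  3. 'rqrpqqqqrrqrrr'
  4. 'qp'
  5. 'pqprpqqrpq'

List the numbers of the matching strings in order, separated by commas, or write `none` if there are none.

1

1. 'r' → match
2. 'qqp' → no match
3 → no match
4. 'qp' → no match
5. 'pqprpqqrpq' → no match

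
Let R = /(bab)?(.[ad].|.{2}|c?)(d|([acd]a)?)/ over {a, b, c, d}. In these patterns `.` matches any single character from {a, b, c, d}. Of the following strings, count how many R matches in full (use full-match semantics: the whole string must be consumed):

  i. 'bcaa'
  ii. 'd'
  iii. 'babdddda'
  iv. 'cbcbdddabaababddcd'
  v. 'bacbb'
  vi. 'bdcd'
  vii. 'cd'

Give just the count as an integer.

5

i. 'bcaa' → match
ii. 'd' → match
iii. 'babdddda' → match
iv → no match
v. 'bacbb' → no match
vi. 'bdcd' → match
vii. 'cd' → match
Total matched: 5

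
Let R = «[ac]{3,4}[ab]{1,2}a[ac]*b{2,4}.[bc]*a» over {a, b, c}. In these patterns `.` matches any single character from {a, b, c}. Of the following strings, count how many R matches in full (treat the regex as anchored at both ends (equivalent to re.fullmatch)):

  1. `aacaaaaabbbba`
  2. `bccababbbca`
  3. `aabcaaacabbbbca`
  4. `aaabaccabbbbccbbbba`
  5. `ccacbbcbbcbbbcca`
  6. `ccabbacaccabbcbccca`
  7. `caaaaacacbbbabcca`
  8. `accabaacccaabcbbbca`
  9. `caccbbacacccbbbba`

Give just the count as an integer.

5

1 → match
2 → no match
3 → no match
4 → match
5 → no match
6 → match
7 → match
8 → no match
9 → match
Total matched: 5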